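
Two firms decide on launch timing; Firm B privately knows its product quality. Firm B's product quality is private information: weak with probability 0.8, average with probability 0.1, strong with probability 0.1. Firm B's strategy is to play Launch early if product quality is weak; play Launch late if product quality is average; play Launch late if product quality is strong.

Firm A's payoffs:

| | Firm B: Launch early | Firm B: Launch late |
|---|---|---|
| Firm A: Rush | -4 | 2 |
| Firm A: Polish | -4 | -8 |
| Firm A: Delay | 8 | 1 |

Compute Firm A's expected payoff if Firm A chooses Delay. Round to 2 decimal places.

E[Delay] = 0.8·8 + 0.1·1 + 0.1·1 = 6.4 + 0.1 + 0.1 = 6.6

6.60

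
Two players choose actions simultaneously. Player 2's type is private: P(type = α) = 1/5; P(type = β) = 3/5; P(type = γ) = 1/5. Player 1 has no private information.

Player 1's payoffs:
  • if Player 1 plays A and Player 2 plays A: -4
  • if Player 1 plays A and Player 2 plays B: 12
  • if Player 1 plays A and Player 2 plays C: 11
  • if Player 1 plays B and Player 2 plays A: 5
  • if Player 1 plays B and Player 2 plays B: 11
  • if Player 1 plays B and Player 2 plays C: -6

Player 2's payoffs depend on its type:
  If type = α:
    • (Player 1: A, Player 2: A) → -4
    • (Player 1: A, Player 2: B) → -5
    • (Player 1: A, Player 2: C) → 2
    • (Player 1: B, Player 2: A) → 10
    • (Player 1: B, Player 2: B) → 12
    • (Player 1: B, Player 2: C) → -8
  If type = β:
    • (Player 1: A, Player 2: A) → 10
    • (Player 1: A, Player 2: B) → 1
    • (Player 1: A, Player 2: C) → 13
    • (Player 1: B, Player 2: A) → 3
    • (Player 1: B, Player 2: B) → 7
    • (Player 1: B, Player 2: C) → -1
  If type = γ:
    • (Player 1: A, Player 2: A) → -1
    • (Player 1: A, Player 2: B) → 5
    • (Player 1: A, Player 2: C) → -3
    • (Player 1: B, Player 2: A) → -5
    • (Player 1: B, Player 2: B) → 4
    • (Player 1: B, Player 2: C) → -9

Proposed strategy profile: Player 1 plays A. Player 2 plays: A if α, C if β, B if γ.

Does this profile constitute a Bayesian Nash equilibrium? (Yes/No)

Player 1 plays A: E[A] = 1/5·(-4) + 3/5·(11) + 1/5·(12) = 41/5; E[B] = -2/5. Best-responding. ✓
Player 2 (type α), facing A: A gives -4, B gives -5, C gives 2. Proposed A is not best — profitable deviation exists. ✗
Player 2 (type β), facing A: A gives 10, B gives 1, C gives 13. Proposed C is best. ✓
Player 2 (type γ), facing A: A gives -1, B gives 5, C gives -3. Proposed B is best. ✓

No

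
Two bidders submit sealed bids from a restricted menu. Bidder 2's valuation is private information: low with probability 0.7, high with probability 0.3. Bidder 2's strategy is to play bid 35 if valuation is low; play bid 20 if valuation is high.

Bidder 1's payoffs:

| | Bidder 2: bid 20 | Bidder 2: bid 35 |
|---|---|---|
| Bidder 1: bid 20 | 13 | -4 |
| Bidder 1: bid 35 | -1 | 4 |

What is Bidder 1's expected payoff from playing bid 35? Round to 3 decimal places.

2.500

E[bid 35] = 0.7·4 + 0.3·(-1) = 2.8 + (-0.3) = 2.5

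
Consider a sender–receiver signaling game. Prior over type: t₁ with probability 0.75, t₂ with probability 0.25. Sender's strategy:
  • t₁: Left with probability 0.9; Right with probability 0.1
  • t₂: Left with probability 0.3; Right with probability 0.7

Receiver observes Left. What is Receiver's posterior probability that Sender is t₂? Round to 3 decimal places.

P(Left) = 0.75·0.9 + 0.25·0.3 = 0.75
P(t₂ | Left) = (0.25·0.3) / 0.75 = 0.075 / 0.75 = 0.1

0.100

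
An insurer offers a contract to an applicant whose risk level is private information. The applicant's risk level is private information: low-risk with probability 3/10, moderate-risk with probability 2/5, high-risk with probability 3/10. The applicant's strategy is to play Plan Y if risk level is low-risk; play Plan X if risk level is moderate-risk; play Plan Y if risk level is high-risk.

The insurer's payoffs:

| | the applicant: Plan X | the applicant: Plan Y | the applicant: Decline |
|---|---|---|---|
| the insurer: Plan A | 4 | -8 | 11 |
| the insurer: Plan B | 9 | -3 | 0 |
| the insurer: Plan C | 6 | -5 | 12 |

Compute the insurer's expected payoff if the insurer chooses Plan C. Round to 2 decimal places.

-0.60

E[Plan C] = 3/10·(-5) + 2/5·6 + 3/10·(-5) = (-3/2) + 12/5 + (-3/2) = -3/5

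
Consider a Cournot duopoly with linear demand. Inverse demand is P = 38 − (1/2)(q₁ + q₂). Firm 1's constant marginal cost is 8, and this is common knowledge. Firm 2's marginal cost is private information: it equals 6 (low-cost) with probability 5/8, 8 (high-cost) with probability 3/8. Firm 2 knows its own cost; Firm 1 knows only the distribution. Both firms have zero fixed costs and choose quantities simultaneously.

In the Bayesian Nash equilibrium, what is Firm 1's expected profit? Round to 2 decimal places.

Type-c best response for Firm 2: q₂(c) = (38 − c) − q₁/2.
Firm 1 maximizes expected profit; its first-order condition is 38 − q₁ − (1/2)E[q₂] − 8 = 0.
Substituting E[q₂] and solving: E[c₂] = 6.75, so q₁ = (38 − 2·8 + 6.75)/(3/2) = 19.1667.
E[P] = 38 − (1/2)·(q₁ + E[q₂]) = 17.5833; Firm 1's expected profit = (E[P] − 8)·q₁ = (17.5833 − 8)·19.1667 = 183.681.

183.68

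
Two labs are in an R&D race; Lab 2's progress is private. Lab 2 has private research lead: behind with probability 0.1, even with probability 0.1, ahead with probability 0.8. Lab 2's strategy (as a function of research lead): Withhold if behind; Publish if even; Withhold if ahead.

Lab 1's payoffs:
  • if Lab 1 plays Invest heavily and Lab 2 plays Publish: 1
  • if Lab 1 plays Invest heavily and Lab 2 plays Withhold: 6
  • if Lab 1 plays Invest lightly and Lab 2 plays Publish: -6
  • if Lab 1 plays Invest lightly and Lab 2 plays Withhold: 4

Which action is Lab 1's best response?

Compute Lab 1's expected payoff for each action, taking the expectation over Lab 2's type.
E[Invest heavily] = 0.1·(6) + 0.1·(1) + 0.8·(6) = 5.5
E[Invest lightly] = 0.1·(4) + 0.1·(-6) + 0.8·(4) = 3
Best response: Invest heavily (5.5 is the largest).

Invest heavily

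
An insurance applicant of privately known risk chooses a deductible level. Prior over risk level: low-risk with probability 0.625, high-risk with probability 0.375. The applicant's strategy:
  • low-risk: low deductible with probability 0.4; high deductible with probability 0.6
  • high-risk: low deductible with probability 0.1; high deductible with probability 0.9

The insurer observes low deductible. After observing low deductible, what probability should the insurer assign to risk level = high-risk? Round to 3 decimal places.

0.130

P(low deductible) = 0.625·0.4 + 0.375·0.1 = 0.2875
P(high-risk | low deductible) = (0.375·0.1) / 0.2875 = 0.0375 / 0.2875 = 0.130435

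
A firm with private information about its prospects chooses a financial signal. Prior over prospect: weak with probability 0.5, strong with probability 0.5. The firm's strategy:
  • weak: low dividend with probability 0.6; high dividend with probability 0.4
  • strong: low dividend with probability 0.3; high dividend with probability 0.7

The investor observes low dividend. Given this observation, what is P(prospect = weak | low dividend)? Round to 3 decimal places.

P(low dividend) = 0.5·0.6 + 0.5·0.3 = 0.45
P(weak | low dividend) = (0.5·0.6) / 0.45 = 0.3 / 0.45 = 0.666667

0.667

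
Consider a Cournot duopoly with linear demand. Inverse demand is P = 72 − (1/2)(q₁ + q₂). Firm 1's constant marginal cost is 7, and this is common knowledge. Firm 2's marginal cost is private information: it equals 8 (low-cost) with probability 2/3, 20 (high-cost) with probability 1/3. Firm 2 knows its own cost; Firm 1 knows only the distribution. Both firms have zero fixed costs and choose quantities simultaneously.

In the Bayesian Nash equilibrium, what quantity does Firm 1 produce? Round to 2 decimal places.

Type-c best response for Firm 2: q₂(c) = (72 − c) − q₁/2.
Firm 1 maximizes expected profit; its first-order condition is 72 − q₁ − (1/2)E[q₂] − 7 = 0.
Substituting E[q₂] and solving: E[c₂] = 12, so q₁ = (72 − 2·7 + 12)/(3/2) = 46.6667.

46.67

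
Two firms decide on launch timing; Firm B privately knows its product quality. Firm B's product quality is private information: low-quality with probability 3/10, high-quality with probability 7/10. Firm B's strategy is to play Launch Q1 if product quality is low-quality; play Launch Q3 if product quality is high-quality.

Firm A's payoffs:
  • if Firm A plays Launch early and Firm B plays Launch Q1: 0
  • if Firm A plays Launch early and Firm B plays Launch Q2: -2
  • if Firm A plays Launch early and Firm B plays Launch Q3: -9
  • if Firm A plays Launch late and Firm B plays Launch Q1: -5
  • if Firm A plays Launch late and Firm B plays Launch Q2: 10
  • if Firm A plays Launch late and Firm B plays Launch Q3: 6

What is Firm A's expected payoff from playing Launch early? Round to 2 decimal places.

E[Launch early] = 3/10·0 + 7/10·(-9) = 0 + (-63/10) = -63/10

-6.30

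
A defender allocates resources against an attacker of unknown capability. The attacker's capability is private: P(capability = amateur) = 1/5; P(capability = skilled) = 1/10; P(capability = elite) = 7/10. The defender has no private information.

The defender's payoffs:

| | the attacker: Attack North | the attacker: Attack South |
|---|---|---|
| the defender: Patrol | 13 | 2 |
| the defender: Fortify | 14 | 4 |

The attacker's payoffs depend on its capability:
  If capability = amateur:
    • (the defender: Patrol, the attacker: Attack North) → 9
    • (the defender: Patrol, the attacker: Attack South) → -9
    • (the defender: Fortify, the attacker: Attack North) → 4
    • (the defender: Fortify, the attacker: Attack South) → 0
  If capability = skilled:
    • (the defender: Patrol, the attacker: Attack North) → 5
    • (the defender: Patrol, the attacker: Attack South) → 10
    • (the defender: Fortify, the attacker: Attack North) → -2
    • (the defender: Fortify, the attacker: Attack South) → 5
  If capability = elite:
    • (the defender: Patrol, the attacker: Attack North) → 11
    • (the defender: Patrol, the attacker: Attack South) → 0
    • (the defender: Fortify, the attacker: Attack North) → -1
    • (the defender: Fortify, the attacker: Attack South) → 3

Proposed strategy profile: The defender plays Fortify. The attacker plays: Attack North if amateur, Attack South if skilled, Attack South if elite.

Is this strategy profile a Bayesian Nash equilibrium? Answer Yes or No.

Yes

A profile is a BNE iff every type of every player is best-responding given beliefs about the other side.
The defender plays Fortify: E[Fortify] = 1/5·(14) + 1/10·(4) + 7/10·(4) = 6; E[Patrol] = 21/5. Best-responding. ✓
The attacker (capability amateur), facing Fortify: Attack North gives 4, Attack South gives 0. Proposed Attack North is best. ✓
The attacker (capability skilled), facing Fortify: Attack North gives -2, Attack South gives 5. Proposed Attack South is best. ✓
The attacker (capability elite), facing Fortify: Attack North gives -1, Attack South gives 3. Proposed Attack South is best. ✓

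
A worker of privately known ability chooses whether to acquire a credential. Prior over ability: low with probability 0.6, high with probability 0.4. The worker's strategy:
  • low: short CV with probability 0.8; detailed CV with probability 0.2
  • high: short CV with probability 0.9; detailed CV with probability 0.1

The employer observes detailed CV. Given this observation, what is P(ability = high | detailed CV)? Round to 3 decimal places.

P(detailed CV) = 0.6·0.2 + 0.4·0.1 = 0.16
P(high | detailed CV) = (0.4·0.1) / 0.16 = 0.04 / 0.16 = 0.25

0.250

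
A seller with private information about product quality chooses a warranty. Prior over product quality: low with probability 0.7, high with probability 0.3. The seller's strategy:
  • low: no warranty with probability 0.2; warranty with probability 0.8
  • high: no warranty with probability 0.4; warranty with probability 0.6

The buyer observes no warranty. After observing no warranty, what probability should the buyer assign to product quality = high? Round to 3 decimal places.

0.462

Apply Bayes' rule using the sender's strategy as the likelihood.
P(no warranty) = 0.7·0.2 + 0.3·0.4 = 0.26
P(high | no warranty) = (0.3·0.4) / 0.26 = 0.12 / 0.26 = 0.461538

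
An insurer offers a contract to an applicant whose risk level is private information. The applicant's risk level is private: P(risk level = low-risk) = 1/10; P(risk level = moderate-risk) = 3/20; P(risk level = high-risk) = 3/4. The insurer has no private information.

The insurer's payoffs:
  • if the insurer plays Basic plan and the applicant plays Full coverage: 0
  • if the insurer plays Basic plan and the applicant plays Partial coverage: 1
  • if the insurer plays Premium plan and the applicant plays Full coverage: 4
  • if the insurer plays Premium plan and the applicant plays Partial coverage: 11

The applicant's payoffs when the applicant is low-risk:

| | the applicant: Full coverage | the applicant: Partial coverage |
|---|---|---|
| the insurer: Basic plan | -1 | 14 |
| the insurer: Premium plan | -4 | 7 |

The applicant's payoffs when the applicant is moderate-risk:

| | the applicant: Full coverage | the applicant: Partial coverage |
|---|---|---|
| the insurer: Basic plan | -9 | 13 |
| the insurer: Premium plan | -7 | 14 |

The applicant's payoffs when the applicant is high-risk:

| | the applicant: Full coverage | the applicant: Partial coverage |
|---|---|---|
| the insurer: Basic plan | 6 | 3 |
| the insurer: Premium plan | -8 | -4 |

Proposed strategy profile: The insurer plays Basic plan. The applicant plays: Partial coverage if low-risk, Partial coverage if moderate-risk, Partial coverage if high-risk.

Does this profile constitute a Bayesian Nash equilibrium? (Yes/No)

The insurer plays Basic plan: E[Basic plan] = 1/10·(1) + 3/20·(1) + 3/4·(1) = 1; E[Premium plan] = 11. Not best-responding. ✗
The applicant (risk level low-risk), facing Basic plan: Full coverage gives -1, Partial coverage gives 14. Proposed Partial coverage is best. ✓
The applicant (risk level moderate-risk), facing Basic plan: Full coverage gives -9, Partial coverage gives 13. Proposed Partial coverage is best. ✓
The applicant (risk level high-risk), facing Basic plan: Full coverage gives 6, Partial coverage gives 3. Proposed Partial coverage is not best — profitable deviation exists. ✗

No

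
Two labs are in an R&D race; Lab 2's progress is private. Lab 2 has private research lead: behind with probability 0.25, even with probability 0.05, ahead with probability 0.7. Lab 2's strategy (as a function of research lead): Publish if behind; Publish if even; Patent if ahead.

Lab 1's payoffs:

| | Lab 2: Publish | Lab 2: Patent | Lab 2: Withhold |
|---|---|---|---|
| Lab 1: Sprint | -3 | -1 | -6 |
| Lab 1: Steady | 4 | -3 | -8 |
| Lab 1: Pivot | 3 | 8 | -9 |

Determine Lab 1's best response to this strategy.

Pivot

E[Sprint] = 0.25·(-3) + 0.05·(-3) + 0.7·(-1) = -1.6
E[Steady] = 0.25·(4) + 0.05·(4) + 0.7·(-3) = -0.9
E[Pivot] = 0.25·(3) + 0.05·(3) + 0.7·(8) = 6.5
Best response: Pivot (6.5 is the largest).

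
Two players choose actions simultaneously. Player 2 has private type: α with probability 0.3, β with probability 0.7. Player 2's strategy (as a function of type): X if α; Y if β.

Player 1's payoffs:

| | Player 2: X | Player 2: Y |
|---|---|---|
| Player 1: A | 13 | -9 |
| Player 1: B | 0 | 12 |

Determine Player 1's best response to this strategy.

E[A] = 0.3·(13) + 0.7·(-9) = -2.4
E[B] = 0.3·(0) + 0.7·(12) = 8.4
Best response: B (8.4 is the largest).

B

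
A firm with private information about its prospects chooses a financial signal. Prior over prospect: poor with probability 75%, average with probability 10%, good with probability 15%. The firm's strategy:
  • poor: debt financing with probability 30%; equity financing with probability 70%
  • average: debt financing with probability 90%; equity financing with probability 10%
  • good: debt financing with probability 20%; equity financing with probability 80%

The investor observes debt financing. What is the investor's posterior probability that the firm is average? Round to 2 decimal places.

0.26

Apply Bayes' rule using the sender's strategy as the likelihood.
P(debt financing) = 0.75·0.3 + 0.1·0.9 + 0.15·0.2 = 0.345
P(average | debt financing) = (0.1·0.9) / 0.345 = 0.09 / 0.345 = 0.26087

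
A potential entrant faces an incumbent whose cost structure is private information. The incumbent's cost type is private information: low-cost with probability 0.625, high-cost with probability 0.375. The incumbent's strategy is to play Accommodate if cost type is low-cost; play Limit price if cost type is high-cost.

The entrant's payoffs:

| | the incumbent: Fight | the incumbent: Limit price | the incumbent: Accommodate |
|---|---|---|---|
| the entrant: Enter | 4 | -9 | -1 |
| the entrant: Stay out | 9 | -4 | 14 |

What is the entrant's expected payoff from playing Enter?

E[Enter] = 0.625·(-1) + 0.375·(-9) = (-0.625) + (-3.375) = -4

-4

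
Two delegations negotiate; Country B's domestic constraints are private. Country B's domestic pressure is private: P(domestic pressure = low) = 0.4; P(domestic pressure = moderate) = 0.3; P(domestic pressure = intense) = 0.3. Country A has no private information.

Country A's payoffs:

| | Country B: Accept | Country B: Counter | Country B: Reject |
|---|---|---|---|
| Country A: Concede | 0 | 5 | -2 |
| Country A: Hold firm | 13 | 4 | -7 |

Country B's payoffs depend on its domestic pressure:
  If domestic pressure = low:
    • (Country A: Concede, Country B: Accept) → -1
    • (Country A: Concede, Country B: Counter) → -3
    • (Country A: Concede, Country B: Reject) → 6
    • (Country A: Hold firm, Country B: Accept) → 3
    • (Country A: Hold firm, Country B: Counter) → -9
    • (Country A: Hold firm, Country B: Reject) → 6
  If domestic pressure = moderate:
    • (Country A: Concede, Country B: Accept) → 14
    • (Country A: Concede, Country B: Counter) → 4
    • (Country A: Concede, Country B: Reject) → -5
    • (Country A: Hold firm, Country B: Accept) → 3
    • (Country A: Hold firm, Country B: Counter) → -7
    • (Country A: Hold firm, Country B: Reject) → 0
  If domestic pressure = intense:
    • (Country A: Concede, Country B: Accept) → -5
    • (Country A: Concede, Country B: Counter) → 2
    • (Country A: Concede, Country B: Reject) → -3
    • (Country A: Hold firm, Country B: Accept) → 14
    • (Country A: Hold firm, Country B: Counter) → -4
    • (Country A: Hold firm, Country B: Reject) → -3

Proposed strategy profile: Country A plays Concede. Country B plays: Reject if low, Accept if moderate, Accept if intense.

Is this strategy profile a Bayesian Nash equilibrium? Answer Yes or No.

No

A profile is a BNE iff every type of every player is best-responding given beliefs about the other side.
Country A plays Concede: E[Concede] = 0.4·(-2) + 0.3·(0) + 0.3·(0) = -0.8; E[Hold firm] = 5. Not best-responding. ✗
Country B (domestic pressure low), facing Concede: Accept gives -1, Counter gives -3, Reject gives 6. Proposed Reject is best. ✓
Country B (domestic pressure moderate), facing Concede: Accept gives 14, Counter gives 4, Reject gives -5. Proposed Accept is best. ✓
Country B (domestic pressure intense), facing Concede: Accept gives -5, Counter gives 2, Reject gives -3. Proposed Accept is not best — profitable deviation exists. ✗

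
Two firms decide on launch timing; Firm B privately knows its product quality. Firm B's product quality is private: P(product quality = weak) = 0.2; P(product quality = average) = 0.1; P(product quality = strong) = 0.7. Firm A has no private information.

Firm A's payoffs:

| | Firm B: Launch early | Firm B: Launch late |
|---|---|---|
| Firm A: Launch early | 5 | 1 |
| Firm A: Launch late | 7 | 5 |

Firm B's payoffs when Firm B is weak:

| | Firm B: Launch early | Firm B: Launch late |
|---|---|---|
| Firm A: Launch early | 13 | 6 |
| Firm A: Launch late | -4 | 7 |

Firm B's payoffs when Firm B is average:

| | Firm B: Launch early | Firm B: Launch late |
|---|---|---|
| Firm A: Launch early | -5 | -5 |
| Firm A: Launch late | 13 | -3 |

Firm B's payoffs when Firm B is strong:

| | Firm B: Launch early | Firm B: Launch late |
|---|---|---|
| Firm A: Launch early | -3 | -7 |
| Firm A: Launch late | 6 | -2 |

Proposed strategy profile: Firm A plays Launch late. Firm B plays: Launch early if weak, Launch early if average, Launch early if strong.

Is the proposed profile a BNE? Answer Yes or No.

No

A profile is a BNE iff every type of every player is best-responding given beliefs about the other side.
Firm A plays Launch late: E[Launch late] = 0.2·(7) + 0.1·(7) + 0.7·(7) = 7; E[Launch early] = 5. Best-responding. ✓
Firm B (product quality weak), facing Launch late: Launch early gives -4, Launch late gives 7. Proposed Launch early is not best — profitable deviation exists. ✗
Firm B (product quality average), facing Launch late: Launch early gives 13, Launch late gives -3. Proposed Launch early is best. ✓
Firm B (product quality strong), facing Launch late: Launch early gives 6, Launch late gives -2. Proposed Launch early is best. ✓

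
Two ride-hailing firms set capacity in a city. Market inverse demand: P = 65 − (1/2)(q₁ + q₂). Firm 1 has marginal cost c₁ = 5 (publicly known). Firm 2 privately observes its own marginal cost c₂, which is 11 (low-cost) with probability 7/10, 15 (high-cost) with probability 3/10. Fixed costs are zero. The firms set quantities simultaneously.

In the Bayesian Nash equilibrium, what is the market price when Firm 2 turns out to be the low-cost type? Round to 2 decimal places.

Type-c best response for Firm 2: q₂(c) = (65 − c) − q₁/2.
Firm 1 maximizes expected profit; its first-order condition is 65 − q₁ − (1/2)E[q₂] − 5 = 0.
Substituting E[q₂] and solving: E[c₂] = 12.2, so q₁ = (65 − 2·5 + 12.2)/(3/2) = 44.8.
q₂(low-cost) = 31.6, so P = 65 − (1/2)·(44.8 + 31.6) = 26.8.

26.80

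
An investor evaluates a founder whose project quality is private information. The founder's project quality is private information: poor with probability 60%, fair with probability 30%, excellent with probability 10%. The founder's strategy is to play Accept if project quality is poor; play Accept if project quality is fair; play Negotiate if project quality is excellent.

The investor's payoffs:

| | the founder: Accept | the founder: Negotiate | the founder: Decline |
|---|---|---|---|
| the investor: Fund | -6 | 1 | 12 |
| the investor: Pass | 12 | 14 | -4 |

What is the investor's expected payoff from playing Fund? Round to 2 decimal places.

-5.30

E[Fund] = 0.6·(-6) + 0.3·(-6) + 0.1·1 = (-3.6) + (-1.8) + 0.1 = -5.3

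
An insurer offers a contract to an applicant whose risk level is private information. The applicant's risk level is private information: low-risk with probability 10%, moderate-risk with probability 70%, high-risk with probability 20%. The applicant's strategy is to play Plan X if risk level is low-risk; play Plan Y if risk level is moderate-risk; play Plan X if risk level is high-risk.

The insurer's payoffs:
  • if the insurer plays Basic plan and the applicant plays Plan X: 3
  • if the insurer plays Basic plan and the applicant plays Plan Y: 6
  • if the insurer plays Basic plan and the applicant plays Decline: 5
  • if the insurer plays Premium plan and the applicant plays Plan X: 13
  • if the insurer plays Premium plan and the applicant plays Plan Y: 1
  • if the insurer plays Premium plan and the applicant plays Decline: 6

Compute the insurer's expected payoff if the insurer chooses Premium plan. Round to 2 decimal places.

4.60

E[Premium plan] = 0.1·13 + 0.7·1 + 0.2·13 = 1.3 + 0.7 + 2.6 = 4.6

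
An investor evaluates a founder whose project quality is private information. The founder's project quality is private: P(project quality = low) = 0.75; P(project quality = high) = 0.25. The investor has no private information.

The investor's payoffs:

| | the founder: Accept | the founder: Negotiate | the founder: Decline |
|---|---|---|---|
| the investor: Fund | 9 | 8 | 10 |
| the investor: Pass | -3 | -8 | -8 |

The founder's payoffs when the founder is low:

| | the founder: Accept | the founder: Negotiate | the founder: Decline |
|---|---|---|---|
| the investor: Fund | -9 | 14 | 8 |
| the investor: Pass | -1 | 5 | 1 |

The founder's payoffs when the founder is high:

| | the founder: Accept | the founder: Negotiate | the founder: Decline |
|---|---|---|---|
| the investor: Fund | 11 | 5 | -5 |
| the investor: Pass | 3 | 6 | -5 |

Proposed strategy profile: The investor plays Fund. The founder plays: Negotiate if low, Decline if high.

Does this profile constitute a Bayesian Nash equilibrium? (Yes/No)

A profile is a BNE iff every type of every player is best-responding given beliefs about the other side.
The investor plays Fund: E[Fund] = 0.75·(8) + 0.25·(10) = 8.5; E[Pass] = -8. Best-responding. ✓
The founder (project quality low), facing Fund: Accept gives -9, Negotiate gives 14, Decline gives 8. Proposed Negotiate is best. ✓
The founder (project quality high), facing Fund: Accept gives 11, Negotiate gives 5, Decline gives -5. Proposed Decline is not best — profitable deviation exists. ✗

No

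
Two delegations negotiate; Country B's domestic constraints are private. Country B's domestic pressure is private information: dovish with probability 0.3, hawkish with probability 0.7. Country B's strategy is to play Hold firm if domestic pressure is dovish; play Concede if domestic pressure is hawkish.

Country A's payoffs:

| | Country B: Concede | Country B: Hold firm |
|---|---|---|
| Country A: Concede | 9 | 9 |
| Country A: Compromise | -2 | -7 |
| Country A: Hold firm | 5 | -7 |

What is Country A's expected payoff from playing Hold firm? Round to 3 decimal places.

1.400

Take the expectation over Country B's domestic pressure, weighting each type's action by its prior probability.
E[Hold firm] = 0.3·(-7) + 0.7·5 = (-2.1) + 3.5 = 1.4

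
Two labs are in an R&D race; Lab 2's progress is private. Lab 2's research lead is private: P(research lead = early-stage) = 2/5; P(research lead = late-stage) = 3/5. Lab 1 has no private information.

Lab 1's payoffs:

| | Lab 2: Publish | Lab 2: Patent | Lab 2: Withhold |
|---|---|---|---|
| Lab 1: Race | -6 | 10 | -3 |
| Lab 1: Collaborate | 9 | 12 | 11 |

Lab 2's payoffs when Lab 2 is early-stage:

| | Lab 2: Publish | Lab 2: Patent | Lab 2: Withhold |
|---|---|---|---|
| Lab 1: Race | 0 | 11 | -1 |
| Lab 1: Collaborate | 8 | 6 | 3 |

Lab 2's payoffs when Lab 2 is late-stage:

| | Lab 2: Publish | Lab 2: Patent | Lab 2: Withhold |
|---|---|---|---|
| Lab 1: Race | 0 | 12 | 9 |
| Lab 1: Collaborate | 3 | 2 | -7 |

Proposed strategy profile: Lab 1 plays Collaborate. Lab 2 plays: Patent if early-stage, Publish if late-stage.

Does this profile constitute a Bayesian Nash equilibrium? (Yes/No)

Lab 1 plays Collaborate: E[Collaborate] = 2/5·(12) + 3/5·(9) = 51/5; E[Race] = 2/5. Best-responding. ✓
Lab 2 (research lead early-stage), facing Collaborate: Publish gives 8, Patent gives 6, Withhold gives 3. Proposed Patent is not best — profitable deviation exists. ✗
Lab 2 (research lead late-stage), facing Collaborate: Publish gives 3, Patent gives 2, Withhold gives -7. Proposed Publish is best. ✓

No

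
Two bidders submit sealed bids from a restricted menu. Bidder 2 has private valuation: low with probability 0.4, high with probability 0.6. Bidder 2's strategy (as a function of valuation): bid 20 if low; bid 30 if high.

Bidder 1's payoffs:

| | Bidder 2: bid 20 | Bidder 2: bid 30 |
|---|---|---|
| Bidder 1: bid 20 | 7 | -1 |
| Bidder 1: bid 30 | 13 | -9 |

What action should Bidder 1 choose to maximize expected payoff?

E[bid 20] = 0.4·(7) + 0.6·(-1) = 2.2
E[bid 30] = 0.4·(13) + 0.6·(-9) = -0.2
Best response: bid 20 (2.2 is the largest).

bid 20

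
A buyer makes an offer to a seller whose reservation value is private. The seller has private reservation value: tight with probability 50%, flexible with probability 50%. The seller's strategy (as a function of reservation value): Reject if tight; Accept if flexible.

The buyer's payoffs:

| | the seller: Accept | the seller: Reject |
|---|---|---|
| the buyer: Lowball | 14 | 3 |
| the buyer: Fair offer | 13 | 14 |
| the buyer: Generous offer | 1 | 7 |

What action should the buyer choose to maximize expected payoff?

E[Lowball] = 0.5·(3) + 0.5·(14) = 8.5
E[Fair offer] = 0.5·(14) + 0.5·(13) = 13.5
E[Generous offer] = 0.5·(7) + 0.5·(1) = 4
Best response: Fair offer (13.5 is the largest).

Fair offer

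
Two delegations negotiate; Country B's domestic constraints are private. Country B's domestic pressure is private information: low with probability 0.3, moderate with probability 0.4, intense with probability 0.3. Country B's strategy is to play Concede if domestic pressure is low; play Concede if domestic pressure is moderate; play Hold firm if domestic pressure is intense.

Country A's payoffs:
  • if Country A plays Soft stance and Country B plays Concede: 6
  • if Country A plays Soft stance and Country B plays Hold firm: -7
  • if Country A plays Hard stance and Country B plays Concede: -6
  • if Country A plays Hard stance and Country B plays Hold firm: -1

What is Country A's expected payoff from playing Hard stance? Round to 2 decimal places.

Take the expectation over Country B's domestic pressure, weighting each type's action by its prior probability.
E[Hard stance] = 0.3·(-6) + 0.4·(-6) + 0.3·(-1) = (-1.8) + (-2.4) + (-0.3) = -4.5

-4.50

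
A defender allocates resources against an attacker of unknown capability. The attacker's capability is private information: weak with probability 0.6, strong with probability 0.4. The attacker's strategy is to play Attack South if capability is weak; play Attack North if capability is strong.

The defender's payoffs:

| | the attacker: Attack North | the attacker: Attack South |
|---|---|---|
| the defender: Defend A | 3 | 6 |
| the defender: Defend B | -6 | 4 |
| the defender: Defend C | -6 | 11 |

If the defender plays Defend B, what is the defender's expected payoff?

0

E[Defend B] = 0.6·4 + 0.4·(-6) = 2.4 + (-2.4) = 0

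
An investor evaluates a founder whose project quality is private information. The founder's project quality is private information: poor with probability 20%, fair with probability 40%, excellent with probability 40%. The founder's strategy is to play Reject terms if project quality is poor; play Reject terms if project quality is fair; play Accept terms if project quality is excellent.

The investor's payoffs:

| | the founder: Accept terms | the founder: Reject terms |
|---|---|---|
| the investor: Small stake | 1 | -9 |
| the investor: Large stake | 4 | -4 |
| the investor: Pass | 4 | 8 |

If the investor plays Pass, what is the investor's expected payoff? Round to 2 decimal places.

6.40

E[Pass] = 0.2·8 + 0.4·8 + 0.4·4 = 1.6 + 3.2 + 1.6 = 6.4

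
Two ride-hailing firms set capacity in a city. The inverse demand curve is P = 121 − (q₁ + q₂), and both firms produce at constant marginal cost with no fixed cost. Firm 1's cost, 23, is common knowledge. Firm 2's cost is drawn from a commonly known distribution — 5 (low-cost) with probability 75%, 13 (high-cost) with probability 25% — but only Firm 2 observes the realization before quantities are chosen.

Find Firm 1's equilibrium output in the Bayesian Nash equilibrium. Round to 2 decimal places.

Each type of Firm 2 best-responds to q₁; Firm 1 best-responds to the expected q₂ over Firm 2's types.
Firm 2 with cost c maximizes (121 − (q₁+q₂) − c)·q₂, giving q₂(c) = (121 − c − q₁)/2.
E[c₂] = 0.75·5 + 0.25·13 = 7
Firm 1's FOC against E[q₂] yields q₁ = (121 − 2·23 + E[c₂])/3 = (121 − 46 + 7)/3 = 27.3333.

27.33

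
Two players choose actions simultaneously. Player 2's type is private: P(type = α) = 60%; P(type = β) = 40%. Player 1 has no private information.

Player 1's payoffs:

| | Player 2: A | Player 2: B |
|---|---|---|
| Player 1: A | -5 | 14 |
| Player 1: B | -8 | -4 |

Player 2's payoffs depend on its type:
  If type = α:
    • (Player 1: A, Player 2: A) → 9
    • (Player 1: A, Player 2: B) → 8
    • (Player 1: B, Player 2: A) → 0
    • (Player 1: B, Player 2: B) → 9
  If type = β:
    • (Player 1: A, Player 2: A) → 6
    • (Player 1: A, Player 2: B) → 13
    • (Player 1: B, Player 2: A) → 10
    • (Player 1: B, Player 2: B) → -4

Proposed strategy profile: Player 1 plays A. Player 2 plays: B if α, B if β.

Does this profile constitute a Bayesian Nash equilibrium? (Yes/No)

No

A profile is a BNE iff every type of every player is best-responding given beliefs about the other side.
Player 1 plays A: E[A] = 0.6·(14) + 0.4·(14) = 14; E[B] = -4. Best-responding. ✓
Player 2 (type α), facing A: A gives 9, B gives 8. Proposed B is not best — profitable deviation exists. ✗
Player 2 (type β), facing A: A gives 6, B gives 13. Proposed B is best. ✓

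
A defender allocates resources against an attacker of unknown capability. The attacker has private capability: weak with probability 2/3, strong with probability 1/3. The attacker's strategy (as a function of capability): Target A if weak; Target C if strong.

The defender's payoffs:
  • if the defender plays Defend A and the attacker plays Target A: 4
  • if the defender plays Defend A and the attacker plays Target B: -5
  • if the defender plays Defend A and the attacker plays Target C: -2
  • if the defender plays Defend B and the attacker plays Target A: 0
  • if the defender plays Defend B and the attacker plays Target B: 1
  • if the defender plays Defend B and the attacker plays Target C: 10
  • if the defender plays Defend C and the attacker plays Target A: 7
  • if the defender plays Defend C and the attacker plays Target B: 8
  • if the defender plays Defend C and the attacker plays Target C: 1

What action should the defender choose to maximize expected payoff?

Defend C

Compute the defender's expected payoff for each action, taking the expectation over the attacker's type.
E[Defend A] = 2/3·(4) + 1/3·(-2) = 2
E[Defend B] = 2/3·(0) + 1/3·(10) = 10/3
E[Defend C] = 2/3·(7) + 1/3·(1) = 5
Best response: Defend C (5 is the largest).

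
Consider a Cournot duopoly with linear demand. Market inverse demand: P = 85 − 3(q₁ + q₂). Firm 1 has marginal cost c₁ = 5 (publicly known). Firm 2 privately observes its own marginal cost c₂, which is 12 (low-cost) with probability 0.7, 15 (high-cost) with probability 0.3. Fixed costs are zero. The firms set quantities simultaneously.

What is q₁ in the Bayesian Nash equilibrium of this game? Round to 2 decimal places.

9.77

Firm 2 with cost c maximizes (85 − 3(q₁+q₂) − c)·q₂, giving q₂(c) = (85 − c − 3q₁)/6.
E[c₂] = 0.7·12 + 0.3·15 = 12.9
Firm 1's FOC against E[q₂] yields q₁ = (85 − 2·5 + E[c₂])/9 = (85 − 10 + 12.9)/9 = 9.76667.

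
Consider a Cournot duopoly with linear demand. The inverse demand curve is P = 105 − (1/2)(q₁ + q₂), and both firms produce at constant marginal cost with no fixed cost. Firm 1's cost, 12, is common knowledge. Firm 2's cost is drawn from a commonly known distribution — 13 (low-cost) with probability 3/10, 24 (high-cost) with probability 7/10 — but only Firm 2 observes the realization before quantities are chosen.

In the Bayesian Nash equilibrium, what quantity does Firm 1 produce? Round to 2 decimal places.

Firm 2 with cost c maximizes (105 − (1/2)(q₁+q₂) − c)·q₂, giving q₂(c) = (105 − c − (1/2)q₁).
E[c₂] = 3/10·13 + 7/10·24 = 20.7
Firm 1's FOC against E[q₂] yields q₁ = (105 − 2·12 + E[c₂])/(3/2) = (105 − 24 + 20.7)/(3/2) = 67.8.

67.80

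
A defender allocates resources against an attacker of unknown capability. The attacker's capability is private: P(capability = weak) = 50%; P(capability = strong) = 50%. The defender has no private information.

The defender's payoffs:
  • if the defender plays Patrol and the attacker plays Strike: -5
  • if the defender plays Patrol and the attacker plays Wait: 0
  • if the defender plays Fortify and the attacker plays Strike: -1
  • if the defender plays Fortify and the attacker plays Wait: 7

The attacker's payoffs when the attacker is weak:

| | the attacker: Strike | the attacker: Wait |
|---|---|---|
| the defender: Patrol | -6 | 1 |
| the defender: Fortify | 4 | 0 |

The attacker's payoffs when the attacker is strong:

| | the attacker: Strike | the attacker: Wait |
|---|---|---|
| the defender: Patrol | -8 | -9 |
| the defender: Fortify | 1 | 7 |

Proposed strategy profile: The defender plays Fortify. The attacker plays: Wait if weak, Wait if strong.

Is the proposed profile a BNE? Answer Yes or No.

No

A profile is a BNE iff every type of every player is best-responding given beliefs about the other side.
The defender plays Fortify: E[Fortify] = 0.5·(7) + 0.5·(7) = 7; E[Patrol] = 0. Best-responding. ✓
The attacker (capability weak), facing Fortify: Strike gives 4, Wait gives 0. Proposed Wait is not best — profitable deviation exists. ✗
The attacker (capability strong), facing Fortify: Strike gives 1, Wait gives 7. Proposed Wait is best. ✓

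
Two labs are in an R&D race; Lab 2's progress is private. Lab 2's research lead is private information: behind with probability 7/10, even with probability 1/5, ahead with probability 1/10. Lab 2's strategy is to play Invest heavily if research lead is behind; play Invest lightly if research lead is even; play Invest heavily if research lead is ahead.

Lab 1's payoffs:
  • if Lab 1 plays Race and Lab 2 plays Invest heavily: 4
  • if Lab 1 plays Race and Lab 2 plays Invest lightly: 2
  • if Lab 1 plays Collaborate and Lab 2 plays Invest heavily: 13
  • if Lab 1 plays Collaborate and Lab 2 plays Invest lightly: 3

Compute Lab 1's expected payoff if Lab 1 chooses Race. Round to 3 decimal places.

3.600

E[Race] = 7/10·4 + 1/5·2 + 1/10·4 = 14/5 + 2/5 + 2/5 = 18/5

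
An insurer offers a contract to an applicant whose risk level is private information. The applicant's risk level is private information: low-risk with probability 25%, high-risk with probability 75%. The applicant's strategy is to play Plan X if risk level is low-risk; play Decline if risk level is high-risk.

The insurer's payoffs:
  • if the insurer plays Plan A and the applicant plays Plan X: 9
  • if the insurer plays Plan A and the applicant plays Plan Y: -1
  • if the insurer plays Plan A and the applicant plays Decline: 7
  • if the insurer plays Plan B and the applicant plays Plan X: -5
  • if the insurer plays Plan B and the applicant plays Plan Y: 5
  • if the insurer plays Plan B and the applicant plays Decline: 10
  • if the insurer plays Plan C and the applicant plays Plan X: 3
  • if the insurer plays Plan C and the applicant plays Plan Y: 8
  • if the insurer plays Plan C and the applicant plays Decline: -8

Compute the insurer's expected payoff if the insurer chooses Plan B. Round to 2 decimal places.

E[Plan B] = 0.25·(-5) + 0.75·10 = (-1.25) + 7.5 = 6.25

6.25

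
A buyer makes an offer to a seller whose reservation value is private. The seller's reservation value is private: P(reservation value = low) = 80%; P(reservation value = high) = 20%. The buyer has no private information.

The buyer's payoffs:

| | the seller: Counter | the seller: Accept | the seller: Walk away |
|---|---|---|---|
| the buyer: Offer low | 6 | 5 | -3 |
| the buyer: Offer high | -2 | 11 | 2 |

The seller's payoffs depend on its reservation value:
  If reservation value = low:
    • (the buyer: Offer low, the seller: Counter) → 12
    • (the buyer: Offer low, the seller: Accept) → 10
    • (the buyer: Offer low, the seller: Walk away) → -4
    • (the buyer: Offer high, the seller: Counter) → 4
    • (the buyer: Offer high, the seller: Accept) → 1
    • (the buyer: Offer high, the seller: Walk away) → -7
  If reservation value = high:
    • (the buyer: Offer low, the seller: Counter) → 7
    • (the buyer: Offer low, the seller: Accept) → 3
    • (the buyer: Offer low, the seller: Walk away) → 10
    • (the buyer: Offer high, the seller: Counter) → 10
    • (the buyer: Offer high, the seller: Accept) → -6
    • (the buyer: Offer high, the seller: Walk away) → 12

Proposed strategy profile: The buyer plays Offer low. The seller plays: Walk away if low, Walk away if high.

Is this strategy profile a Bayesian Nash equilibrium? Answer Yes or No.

No

The buyer plays Offer low: E[Offer low] = 0.8·(-3) + 0.2·(-3) = -3; E[Offer high] = 2. Not best-responding. ✗
The seller (reservation value low), facing Offer low: Counter gives 12, Accept gives 10, Walk away gives -4. Proposed Walk away is not best — profitable deviation exists. ✗
The seller (reservation value high), facing Offer low: Counter gives 7, Accept gives 3, Walk away gives 10. Proposed Walk away is best. ✓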